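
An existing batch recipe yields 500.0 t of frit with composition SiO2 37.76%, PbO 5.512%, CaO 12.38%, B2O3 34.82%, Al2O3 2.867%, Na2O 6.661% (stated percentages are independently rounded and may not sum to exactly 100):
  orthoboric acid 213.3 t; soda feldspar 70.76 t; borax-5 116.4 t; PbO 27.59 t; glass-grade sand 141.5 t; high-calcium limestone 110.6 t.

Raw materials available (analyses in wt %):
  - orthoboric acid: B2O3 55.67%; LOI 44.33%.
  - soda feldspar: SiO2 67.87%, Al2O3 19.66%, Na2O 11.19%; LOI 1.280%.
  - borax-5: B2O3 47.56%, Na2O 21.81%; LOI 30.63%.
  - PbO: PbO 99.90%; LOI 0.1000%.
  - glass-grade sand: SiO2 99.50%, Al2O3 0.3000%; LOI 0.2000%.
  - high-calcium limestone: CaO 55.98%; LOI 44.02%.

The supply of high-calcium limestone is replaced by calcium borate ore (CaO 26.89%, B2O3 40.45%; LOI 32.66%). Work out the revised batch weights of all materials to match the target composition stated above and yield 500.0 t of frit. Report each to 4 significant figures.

Revised batch per 500.0 t frit:
  orthoboric acid: 46.03 t
  soda feldspar: 70.76 t
  borax-5: 116.4 t
  PbO: 27.59 t
  glass-grade sand: 141.5 t
  calcium borate ore: 230.2 t
Total batch = 632.5 t; LOI loss = 132.5 t

In-progress results are printed rounded off to 4 significant figures within the worked lines. Each numeric step carries full precision from start to finish — every reported figure carries a single rounding — all derived quantities, including yield, the totals, ignition loss, glass mass, the six compositions, are re-derived starting from the weights per 500.0 t of glass in full float precision, as set out in the problem or the answer.
Per-oxide target masses for 500.0 t frit:
  SiO2: 37.76% × 500.0 = 188.8 t
  PbO: 5.512% × 500.0 = 27.56 t
  CaO: 12.38% × 500.0 = 61.90 t
  B2O3: 34.82% × 500.0 = 174.1 t
  Al2O3: 2.867% × 500.0 = 14.34 t
  Na2O: 6.661% × 500.0 = 33.30 t
Balance tally, oxide-wise, using the reported weights, against the basis in use (sum by sum, the targets are met within answer rounding):
  SiO2: 70.76·0.6787 + 141.5·0.9950 = 188.8 t (target 188.8 t)
  PbO: 27.59·0.9990 = 27.56 t (target 27.56 t)
  CaO: 230.2·0.2689 = 61.90 t (target 61.90 t)
  B2O3: 46.03·0.5567 + 116.4·0.4756 + 230.2·0.4045 = 174.1 t (target 174.1 t)
  Al2O3: 70.76·0.1966 + 141.5·0.003000 = 14.34 t (target 14.34 t)
  Na2O: 70.76·0.1119 + 116.4·0.2181 = 33.30 t (target 33.30 t)
Glass-mass closure: whole batch net of LOI = 500.0 t (oxide target masses add up to 500.0 t; basis as stated: 500.0 t — rounding explains the deltas).
Whole-batch sum: Σ batch = 632.5 t; LOI removed, Σ of batch·LOI: 132.5 t; yield, glass over the total, = 79.06%.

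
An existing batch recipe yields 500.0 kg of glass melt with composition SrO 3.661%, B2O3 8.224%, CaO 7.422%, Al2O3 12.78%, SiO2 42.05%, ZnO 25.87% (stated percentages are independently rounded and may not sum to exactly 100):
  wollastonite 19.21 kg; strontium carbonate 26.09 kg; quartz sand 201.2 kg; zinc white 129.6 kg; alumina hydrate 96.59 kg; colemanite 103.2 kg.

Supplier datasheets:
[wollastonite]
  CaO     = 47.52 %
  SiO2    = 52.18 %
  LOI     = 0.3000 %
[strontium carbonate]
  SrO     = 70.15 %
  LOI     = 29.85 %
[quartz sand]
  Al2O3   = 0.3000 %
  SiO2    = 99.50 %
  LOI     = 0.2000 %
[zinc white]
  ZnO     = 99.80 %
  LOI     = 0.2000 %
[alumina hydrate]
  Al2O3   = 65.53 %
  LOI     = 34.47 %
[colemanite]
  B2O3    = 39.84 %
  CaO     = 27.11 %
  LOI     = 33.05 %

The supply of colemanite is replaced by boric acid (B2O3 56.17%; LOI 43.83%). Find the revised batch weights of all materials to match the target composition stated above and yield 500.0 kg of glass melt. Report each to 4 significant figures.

Every computation runs at full float precision throughout. Rounding to 4 significant digits applies to each working value as displayed; every reported number is rounded exactly once; the derived quantities, including net glass mass, six oxide percentages, totals, the yield, ignition loss, are re-derived from the batch weights for 500.0 kg of glass in full precision, precisely as stated by the problem or the answer.
Oxide mass targets, per 500.0 kg glass melt:
  SrO: 3.661% × 500.0 = 18.30 kg
  B2O3: 8.224% × 500.0 = 41.12 kg
  CaO: 7.422% × 500.0 = 37.11 kg
  Al2O3: 12.78% × 500.0 = 63.90 kg
  SiO2: 42.05% × 500.0 = 210.2 kg
  ZnO: 25.87% × 500.0 = 129.4 kg
Oxide-by-oxide audit using the reported weights, per the basis as stated (sum by sum, the targets are met exact up to rounding of places):
  SrO: 26.09·0.7015 = 18.30 kg (target 18.30 kg)
  B2O3: 73.21·0.5617 = 41.12 kg (target 41.12 kg)
  CaO: 78.09·0.4752 = 37.11 kg (target 37.11 kg)
  Al2O3: 170.4·0.003000 + 96.73·0.6553 = 63.90 kg (target 63.90 kg)
  SiO2: 78.09·0.5218 + 170.4·0.9950 = 210.3 kg (target 210.2 kg)
  ZnO: 129.6·0.9980 = 129.3 kg (target 129.4 kg)
Glass-mass closure: whole batch net of LOI = 500.1 kg (the Σ of target masses is 500.0 kg; versus the stated basis of 500.0 kg — gaps are rounding artifacts).
Adding the batch up: Σ batch = 574.1 kg; LOI removed, Σ of batch·LOI: 74.05 kg; glass ÷ batch gives a yield of 87.10%.

Revised batch per 500.0 kg glass melt:
  wollastonite: 78.09 kg
  strontium carbonate: 26.09 kg
  quartz sand: 170.4 kg
  zinc white: 129.6 kg
  alumina hydrate: 96.73 kg
  boric acid: 73.21 kg
Total batch = 574.1 kg; LOI loss = 74.05 kg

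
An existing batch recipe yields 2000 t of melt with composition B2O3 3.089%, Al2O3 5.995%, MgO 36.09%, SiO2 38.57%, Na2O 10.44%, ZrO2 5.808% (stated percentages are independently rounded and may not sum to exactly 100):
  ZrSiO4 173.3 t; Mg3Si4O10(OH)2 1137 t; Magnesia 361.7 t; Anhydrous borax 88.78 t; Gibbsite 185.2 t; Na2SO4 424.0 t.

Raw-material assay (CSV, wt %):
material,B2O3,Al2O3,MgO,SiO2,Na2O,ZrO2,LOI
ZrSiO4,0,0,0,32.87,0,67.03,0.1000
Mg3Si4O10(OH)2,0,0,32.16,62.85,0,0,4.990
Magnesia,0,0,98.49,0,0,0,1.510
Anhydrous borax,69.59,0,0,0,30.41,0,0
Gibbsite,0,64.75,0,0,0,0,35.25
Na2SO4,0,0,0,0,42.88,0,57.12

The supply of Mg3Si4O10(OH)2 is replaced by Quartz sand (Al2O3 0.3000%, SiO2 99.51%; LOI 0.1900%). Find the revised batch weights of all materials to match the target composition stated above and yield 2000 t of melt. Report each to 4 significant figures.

Revised batch per 2000 t melt:
  ZrSiO4: 173.3 t
  Quartz sand: 718.0 t
  Magnesia: 732.9 t
  Anhydrous borax: 88.78 t
  Gibbsite: 181.8 t
  Na2SO4: 424.0 t
Total batch = 2319 t; LOI loss = 318.9 t

The working math holds full float precision throughout — values along the way are rounded to four significant digits when displayed; exactly one rounding is applied to every reported value; derived quantities, including ignition loss, glass mass, the totals, the six compositions, the yield, are recomputed from the batch weights for 2000 t of glass at full precision, exactly as printed in question or answer.
Target masses of each oxide per 2000 t melt:
  B2O3: 3.089% × 2000 = 61.78 t
  Al2O3: 5.995% × 2000 = 119.9 t
  MgO: 36.09% × 2000 = 721.8 t
  SiO2: 38.57% × 2000 = 771.4 t
  Na2O: 10.44% × 2000 = 208.8 t
  ZrO2: 5.808% × 2000 = 116.2 t
Per-oxide balance check from the weights as reported, per the basis as stated (sums match the target masses exact up to rounding of places):
  B2O3: 88.78·0.6959 = 61.78 t (target 61.78 t)
  Al2O3: 718.0·0.003000 + 181.8·0.6475 = 119.9 t (target 119.9 t)
  MgO: 732.9·0.9849 = 721.8 t (target 721.8 t)
  SiO2: 173.3·0.3287 + 718.0·0.9951 = 771.4 t (target 771.4 t)
  Na2O: 88.78·0.3041 + 424.0·0.4288 = 208.8 t (target 208.8 t)
  ZrO2: 173.3·0.6703 = 116.2 t (target 116.2 t)
Mass balance on the glass: total charge less LOI = 2000 t (summing oxide targets gives 2000 t; basis as stated: 2000 t — gaps are rounding artifacts).
Total batch = Σ batch = 2319 t; LOI loss = Σ batch·LOI = 318.9 t; yield: glass divided by total = 86.25%.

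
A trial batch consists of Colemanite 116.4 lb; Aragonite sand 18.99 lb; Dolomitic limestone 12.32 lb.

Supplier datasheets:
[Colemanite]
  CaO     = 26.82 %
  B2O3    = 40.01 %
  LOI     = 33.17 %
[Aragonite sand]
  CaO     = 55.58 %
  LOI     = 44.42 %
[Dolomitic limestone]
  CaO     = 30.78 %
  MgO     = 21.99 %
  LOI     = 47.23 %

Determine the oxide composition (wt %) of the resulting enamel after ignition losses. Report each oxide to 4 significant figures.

Glass mass = 94.85 lb (batch 147.7 − LOI 52.86).
Composition: CaO 48.04%, B2O3 49.10%, MgO 2.856%

Every computation keeps exact precision from first step to last. The intermediate values are shown, with 4-significant-figure rounding, between the steps — every reported value includes exactly one rounding. The derived quantities are recomputed at full float precision (the totals, the three compositions, yield, LOI, glass mass) from the batch weights at 94.85 lb of glass, exactly as shown in the problem or answer text.
What the batch supplies per oxide:
  CaO: 116.4·0.2682 + 18.99·0.5558 + 12.32·0.3078 = 45.57 lb
  B2O3: 116.4·0.4001 = 46.57 lb
  MgO: 12.32·0.2199 = 2.709 lb
LOI: 116.4·0.3317 + 18.99·0.4442 + 12.32·0.4723 = 52.86 lb
Glass = total batch minus LOI = 147.7 − 52.86 = 94.85 lb (the oxide masses sum to this)
oxide / glass × 100 gives the wt %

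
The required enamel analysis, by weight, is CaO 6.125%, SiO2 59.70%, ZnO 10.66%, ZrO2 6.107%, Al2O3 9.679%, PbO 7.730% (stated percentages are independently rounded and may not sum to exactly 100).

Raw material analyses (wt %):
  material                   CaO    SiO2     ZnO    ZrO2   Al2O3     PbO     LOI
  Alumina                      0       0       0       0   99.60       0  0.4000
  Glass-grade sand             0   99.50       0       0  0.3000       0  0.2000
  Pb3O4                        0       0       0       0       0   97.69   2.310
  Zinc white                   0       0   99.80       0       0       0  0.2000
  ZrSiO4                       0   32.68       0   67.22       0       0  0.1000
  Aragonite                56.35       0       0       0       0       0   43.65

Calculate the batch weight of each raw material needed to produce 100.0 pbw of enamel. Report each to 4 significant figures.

Every computation keeps exact precision at each step — the intermediate values are shown rounded to four significant figures when written out. A single rounding yields every reported number; all derived quantities are re-derived at exact precision (ignition loss, the six compositions, the yield, totals, glass mass) from the weighed amounts for 100.0 pbw of glass, exactly as shown in the problem or the answer.
Oxide-by-oxide targets in 100.0 pbw enamel:
  CaO: 6.125% × 100.0 = 6.125 pbw
  SiO2: 59.70% × 100.0 = 59.70 pbw
  ZnO: 10.66% × 100.0 = 10.66 pbw
  ZrO2: 6.107% × 100.0 = 6.107 pbw
  Al2O3: 9.679% × 100.0 = 9.679 pbw
  PbO: 7.730% × 100.0 = 7.730 pbw
Per-oxide balance check given the weights on record, for the quoted basis mass (sums match the target masses given rounding of the digits):
  CaO: 10.87·0.5635 = 6.125 pbw (target 6.125 pbw)
  SiO2: 57.02·0.9950 + 9.085·0.3268 = 59.70 pbw (target 59.70 pbw)
  ZnO: 10.68·0.9980 = 10.66 pbw (target 10.66 pbw)
  ZrO2: 9.085·0.6722 = 6.107 pbw (target 6.107 pbw)
  Al2O3: 9.546·0.9960 + 57.02·0.003000 = 9.679 pbw (target 9.679 pbw)
  PbO: 7.913·0.9769 = 7.730 pbw (target 7.730 pbw)
Glass-mass closure: total batch − LOI = 100.0 pbw (summing oxide targets gives 100.0 pbw; with the basis standing at 100.0 pbw — deltas are rounding alone).
Summing the batch: Σ batch = 105.1 pbw; loss to ignition Σ batch·LOI = 5.110 pbw; as yield: glass ÷ batch → 95.14%.

Batch per 100.0 pbw enamel:
  Alumina: 9.546 pbw
  Glass-grade sand: 57.02 pbw
  Pb3O4: 7.913 pbw
  Zinc white: 10.68 pbw
  ZrSiO4: 9.085 pbw
  Aragonite: 10.87 pbw
Total batch = 105.1 pbw; LOI loss = 5.110 pbw; yield = 95.14%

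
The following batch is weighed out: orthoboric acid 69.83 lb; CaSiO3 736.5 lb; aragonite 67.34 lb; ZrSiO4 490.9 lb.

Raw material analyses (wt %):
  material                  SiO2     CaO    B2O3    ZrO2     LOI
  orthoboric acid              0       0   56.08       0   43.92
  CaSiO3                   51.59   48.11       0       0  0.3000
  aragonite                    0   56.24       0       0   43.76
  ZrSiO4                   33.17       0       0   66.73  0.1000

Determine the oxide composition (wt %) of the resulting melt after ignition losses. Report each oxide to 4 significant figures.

All internal work maintains full float precision at every stage — the intermediate values are shown rounded to 4 significant figures across the worked steps — a single rounding completes every reported result. All derived quantities (ignition loss, the totals, four oxide percentages, glass mass, yield) are computed at exact precision from the batch weights per 1302 lb of glass as they appear in the problem or the answer.
Mass of each oxide from the mix:
  SiO2: 736.5·0.5159 + 490.9·0.3317 = 542.8 lb
  CaO: 736.5·0.4811 + 67.34·0.5624 = 392.2 lb
  B2O3: 69.83·0.5608 = 39.16 lb
  ZrO2: 490.9·0.6673 = 327.6 lb
LOI: 69.83·0.4392 + 736.5·0.003000 + 67.34·0.4376 + 490.9·0.001000 = 62.84 lb
Glass = total batch minus LOI = 1365 − 62.84 = 1302 lb (consistent with Σ oxide mass)
oxide / glass × 100 gives the wt %

Glass mass = 1302 lb (batch 1365 − LOI 62.84).
Composition: SiO2 41.70%, CaO 30.13%, B2O3 3.008%, ZrO2 25.16%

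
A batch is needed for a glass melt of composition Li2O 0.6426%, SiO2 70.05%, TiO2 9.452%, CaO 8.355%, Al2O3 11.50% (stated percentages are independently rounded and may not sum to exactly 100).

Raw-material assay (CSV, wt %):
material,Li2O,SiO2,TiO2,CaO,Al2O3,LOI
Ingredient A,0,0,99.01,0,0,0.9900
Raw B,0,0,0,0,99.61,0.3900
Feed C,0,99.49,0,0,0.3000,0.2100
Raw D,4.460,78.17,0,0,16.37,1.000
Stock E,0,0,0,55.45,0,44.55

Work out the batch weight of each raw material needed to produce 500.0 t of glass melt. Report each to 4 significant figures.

Batch per 500.0 t glass melt:
  Ingredient A: 47.73 t
  Raw B: 45.00 t
  Feed C: 295.4 t
  Raw D: 72.04 t
  Stock E: 75.34 t
Total batch = 535.5 t; LOI loss = 35.55 t; yield = 93.36%

In-progress results are shown rounded to 4 significant digits in the working; the whole derivation holds exact precision from first step to last; exactly one rounding goes into every reported number. All derived quantities (the totals, LOI, the five compositions, net glass mass, the yield) are computed using the weight values for 500.0 t of glass in full float precision as they appear in question or answer.
Per-oxide target masses for 500.0 t glass melt:
  Li2O: 0.6426% × 500.0 = 3.213 t
  SiO2: 70.05% × 500.0 = 350.2 t
  TiO2: 9.452% × 500.0 = 47.26 t
  CaO: 8.355% × 500.0 = 41.78 t
  Al2O3: 11.50% × 500.0 = 57.50 t
Oxide-by-oxide audit on the weights just shown, per the basis as stated (oxide sums agree with the targets net of answer rounding effects):
  Li2O: 72.04·0.04460 = 3.213 t (target 3.213 t)
  SiO2: 295.4·0.9949 + 72.04·0.7817 = 350.2 t (target 350.2 t)
  TiO2: 47.73·0.9901 = 47.26 t (target 47.26 t)
  CaO: 75.34·0.5545 = 41.78 t (target 41.78 t)
  Al2O3: 45.00·0.9961 + 295.4·0.003000 + 72.04·0.1637 = 57.50 t (target 57.50 t)
Glass mass check: Σ batch − LOI loss = 500.0 t (the Σ of target masses is 500.0 t; against the stated basis, 500.0 t — any gap is answer rounding).
Batch total: Σ batch = 535.5 t; the LOI term Σ batch·LOI equals 35.55 t; as yield: glass ÷ batch → 93.36%.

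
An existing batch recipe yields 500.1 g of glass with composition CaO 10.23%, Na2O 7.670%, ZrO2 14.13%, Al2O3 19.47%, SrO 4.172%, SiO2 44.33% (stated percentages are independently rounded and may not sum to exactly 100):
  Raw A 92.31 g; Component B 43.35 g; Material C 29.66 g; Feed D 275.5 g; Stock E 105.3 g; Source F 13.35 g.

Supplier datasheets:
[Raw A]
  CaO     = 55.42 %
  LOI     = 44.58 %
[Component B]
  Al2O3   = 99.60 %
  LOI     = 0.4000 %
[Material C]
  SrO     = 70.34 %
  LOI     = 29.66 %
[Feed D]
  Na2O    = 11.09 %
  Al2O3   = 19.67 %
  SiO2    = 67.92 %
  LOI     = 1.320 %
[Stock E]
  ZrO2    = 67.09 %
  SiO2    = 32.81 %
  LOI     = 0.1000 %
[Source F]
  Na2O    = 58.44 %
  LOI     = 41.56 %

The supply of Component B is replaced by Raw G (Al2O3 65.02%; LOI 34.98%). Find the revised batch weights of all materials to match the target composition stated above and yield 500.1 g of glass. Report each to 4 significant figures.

Revised batch per 500.1 g glass:
  Raw A: 92.31 g
  Raw G: 66.40 g
  Material C: 29.66 g
  Feed D: 275.5 g
  Stock E: 105.3 g
  Source F: 13.35 g
Total batch = 582.5 g; LOI loss = 82.47 g

Mid-chain values are displayed with 4-significant-digit rounding across the worked steps — all internal work runs at full float precision in all steps; each reported figure takes just one rounding; derived quantities are re-derived at full precision (net glass mass, six oxide percentages, yield, LOI, the totals) starting from the weights for 500.1 g of glass, exactly as printed in the problem or answer text.
Target masses of each oxide per 500.1 g glass:
  CaO: 10.23% × 500.1 = 51.16 g
  Na2O: 7.670% × 500.1 = 38.36 g
  ZrO2: 14.13% × 500.1 = 70.66 g
  Al2O3: 19.47% × 500.1 = 97.37 g
  SrO: 4.172% × 500.1 = 20.86 g
  SiO2: 44.33% × 500.1 = 221.7 g
Per-oxide balance check working from each reported weight, on the stated basis (each sum matches its target mass exact up to rounding of places):
  CaO: 92.31·0.5542 = 51.16 g (target 51.16 g)
  Na2O: 275.5·0.1109 + 13.35·0.5844 = 38.35 g (target 38.36 g)
  ZrO2: 105.3·0.6709 = 70.65 g (target 70.66 g)
  Al2O3: 66.40·0.6502 + 275.5·0.1967 = 97.36 g (target 97.37 g)
  SrO: 29.66·0.7034 = 20.86 g (target 20.86 g)
  SiO2: 275.5·0.6792 + 105.3·0.3281 = 221.7 g (target 221.7 g)
Glass-mass sanity pass: batch Σ − ignition loss = 500.1 g (per-oxide target masses sum to 500.1 g; the stated basis being 500.1 g — rounding explains the deltas).
Batch total: Σ batch = 582.5 g; Σ batch·LOI gives LOI loss = 82.47 g; yield: glass divided by total = 85.84%.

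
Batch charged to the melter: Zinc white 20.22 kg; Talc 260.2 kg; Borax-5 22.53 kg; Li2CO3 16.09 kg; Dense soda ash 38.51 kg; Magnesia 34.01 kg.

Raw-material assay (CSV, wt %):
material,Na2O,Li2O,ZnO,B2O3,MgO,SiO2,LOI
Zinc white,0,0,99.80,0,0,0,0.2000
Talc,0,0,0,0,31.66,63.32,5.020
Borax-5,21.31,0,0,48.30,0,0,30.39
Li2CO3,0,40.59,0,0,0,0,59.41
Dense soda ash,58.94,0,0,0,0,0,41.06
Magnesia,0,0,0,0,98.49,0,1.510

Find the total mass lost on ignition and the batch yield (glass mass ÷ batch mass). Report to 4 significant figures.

LOI loss = 45.83 kg; glass = 345.7 kg; yield = 88.29%

Working values are shown, with 4-significant-digit rounding, alongside each step. The working math holds exact precision at each step. Each reported value includes exactly one rounding; all derived quantities are rebuilt using the weight values at 345.7 kg of glass at full precision (glass mass, ignition loss, totals, the yield, the six compositions) as given in either problem or answer.
Material-by-material LOI:
  Zinc white: 20.22 × 0.002000 = 0.04044 kg
  Talc: 260.2 × 0.05020 = 13.06 kg
  Borax-5: 22.53 × 0.3039 = 6.847 kg
  Li2CO3: 16.09 × 0.5941 = 9.559 kg
  Dense soda ash: 38.51 × 0.4106 = 15.81 kg
  Magnesia: 34.01 × 0.01510 = 0.5136 kg
Total LOI = 45.83 kg
Glass = batch − LOI = 391.6 − 45.83 = 345.7 kg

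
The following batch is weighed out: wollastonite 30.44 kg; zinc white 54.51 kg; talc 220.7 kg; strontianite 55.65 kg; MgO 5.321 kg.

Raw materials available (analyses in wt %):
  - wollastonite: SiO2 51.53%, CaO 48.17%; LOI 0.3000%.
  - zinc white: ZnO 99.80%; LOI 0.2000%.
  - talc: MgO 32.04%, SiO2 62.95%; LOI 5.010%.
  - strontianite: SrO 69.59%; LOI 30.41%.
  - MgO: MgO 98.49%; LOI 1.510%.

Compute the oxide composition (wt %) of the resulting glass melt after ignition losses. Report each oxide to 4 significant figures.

Each numeric step holds exact precision through the solve — in-progress results are printed, rounded to four significant digits, within the worked lines — every reported result includes exactly one rounding; derived quantities are computed from the batch weights per 338.4 kg of glass at exact precision (totals, LOI, the yield, five oxide percentages, glass mass) exactly as printed in problem or answer.
Delivered oxide masses:
  ZnO: 54.51·0.9980 = 54.40 kg
  SrO: 55.65·0.6959 = 38.73 kg
  MgO: 220.7·0.3204 + 5.321·0.9849 = 75.95 kg
  SiO2: 30.44·0.5153 + 220.7·0.6295 = 154.6 kg
  CaO: 30.44·0.4817 = 14.66 kg
LOI: 30.44·0.003000 + 54.51·0.002000 + 220.7·0.05010 + 55.65·0.3041 + 5.321·0.01510 = 28.26 kg
Resulting glass, batch − LOI: 366.6 − 28.26 = 338.4 kg (equal to the oxide-mass sum)
percent share: oxide ÷ glass, ×100

Glass mass = 338.4 kg (batch 366.6 − LOI 28.26).
Composition: ZnO 16.08%, SrO 11.45%, MgO 22.45%, SiO2 45.70%, CaO 4.334%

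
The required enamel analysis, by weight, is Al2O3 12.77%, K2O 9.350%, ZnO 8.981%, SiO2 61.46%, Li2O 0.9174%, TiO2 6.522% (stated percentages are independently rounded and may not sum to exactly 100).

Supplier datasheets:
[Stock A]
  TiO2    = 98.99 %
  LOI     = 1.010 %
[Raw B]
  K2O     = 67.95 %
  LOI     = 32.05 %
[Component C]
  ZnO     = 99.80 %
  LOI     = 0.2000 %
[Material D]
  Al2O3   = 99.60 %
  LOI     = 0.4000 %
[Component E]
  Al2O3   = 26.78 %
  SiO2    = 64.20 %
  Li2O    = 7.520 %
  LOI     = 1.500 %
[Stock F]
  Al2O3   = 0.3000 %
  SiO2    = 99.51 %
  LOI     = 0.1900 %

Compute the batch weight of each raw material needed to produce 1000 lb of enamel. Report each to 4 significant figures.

In-progress results are displayed (rounded to 4 significant digits) across the worked steps. The working math keeps full precision in all steps. Each reported figure is rounded exactly once. Derived quantities (glass mass, totals, LOI, the six compositions, yield) are rebuilt at full precision using the weight values for 1000 lb of glass, as quoted within question or answer.
Target oxide masses per 1000 lb enamel:
  Al2O3: 12.77% × 1000 = 127.7 lb
  K2O: 9.350% × 1000 = 93.50 lb
  ZnO: 8.981% × 1000 = 89.81 lb
  SiO2: 61.46% × 1000 = 614.6 lb
  Li2O: 0.9174% × 1000 = 9.174 lb
  TiO2: 6.522% × 1000 = 65.22 lb
Verifying the oxide balance using the reported weights, on the stated basis (every target is met by its sum inside rounding margins):
  Al2O3: 93.79·0.9960 + 122.0·0.2678 + 538.9·0.003000 = 127.7 lb (target 127.7 lb)
  K2O: 137.6·0.6795 = 93.50 lb (target 93.50 lb)
  ZnO: 89.99·0.9980 = 89.81 lb (target 89.81 lb)
  SiO2: 122.0·0.6420 + 538.9·0.9951 = 614.6 lb (target 614.6 lb)
  Li2O: 122.0·0.07520 = 9.174 lb (target 9.174 lb)
  TiO2: 65.89·0.9899 = 65.22 lb (target 65.22 lb)
Glass-mass closure: batch Σ − ignition loss = 1000 lb (the targets, summed, come to 1000 lb; with the basis standing at 1000 lb — a pure rounding effect).
Total batch = Σ batch = 1048 lb; LOI removed, Σ of batch·LOI: 48.18 lb; yield, glass over the total, = 95.40%.

Batch per 1000 lb enamel:
  Stock A: 65.89 lb
  Raw B: 137.6 lb
  Component C: 89.99 lb
  Material D: 93.79 lb
  Component E: 122.0 lb
  Stock F: 538.9 lb
Total batch = 1048 lb; LOI loss = 48.18 lb; yield = 95.40%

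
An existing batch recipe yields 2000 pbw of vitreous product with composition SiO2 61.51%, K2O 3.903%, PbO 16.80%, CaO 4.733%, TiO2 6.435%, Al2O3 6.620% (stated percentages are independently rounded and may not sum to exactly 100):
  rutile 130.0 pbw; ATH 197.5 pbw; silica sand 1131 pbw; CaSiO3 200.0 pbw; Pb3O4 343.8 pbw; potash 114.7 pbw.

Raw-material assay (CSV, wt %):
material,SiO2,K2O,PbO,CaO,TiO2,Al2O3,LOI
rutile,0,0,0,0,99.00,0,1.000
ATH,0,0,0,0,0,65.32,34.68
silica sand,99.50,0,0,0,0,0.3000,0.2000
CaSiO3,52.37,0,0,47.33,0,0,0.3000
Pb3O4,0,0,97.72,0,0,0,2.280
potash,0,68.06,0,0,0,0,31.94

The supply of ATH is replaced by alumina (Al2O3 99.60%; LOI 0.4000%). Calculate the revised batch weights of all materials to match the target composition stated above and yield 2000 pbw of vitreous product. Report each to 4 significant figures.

Working values appear rounded off to 4 significant digits on the page — full precision is kept all the way through. Every reported result is rounded exactly once. Derived quantities, including LOI, the six compositions, net glass mass, the yield, the totals, are computed using the weight values at 2000 pbw of glass at full precision exactly as shown in the question or the answer.
Oxide mass targets, per 2000 pbw vitreous product:
  SiO2: 61.51% × 2000 = 1230 pbw
  K2O: 3.903% × 2000 = 78.06 pbw
  PbO: 16.80% × 2000 = 336.0 pbw
  CaO: 4.733% × 2000 = 94.66 pbw
  TiO2: 6.435% × 2000 = 128.7 pbw
  Al2O3: 6.620% × 2000 = 132.4 pbw
Per-oxide balance check per the reported batch figures, versus the basis set out (sums match the target masses inside rounding margins):
  SiO2: 1131·0.9950 + 200.0·0.5237 = 1230 pbw (target 1230 pbw)
  K2O: 114.7·0.6806 = 78.06 pbw (target 78.06 pbw)
  PbO: 343.8·0.9772 = 336.0 pbw (target 336.0 pbw)
  CaO: 200.0·0.4733 = 94.66 pbw (target 94.66 pbw)
  TiO2: 130.0·0.9900 = 128.7 pbw (target 128.7 pbw)
  Al2O3: 129.5·0.9960 + 1131·0.003000 = 132.4 pbw (target 132.4 pbw)
Glass-mass sanity pass: batch Σ − ignition loss = 2000 pbw (summing oxide targets gives 2000 pbw; the stated basis being 2000 pbw — rounding explains the deltas).
Whole-batch sum: Σ batch = 2049 pbw; ignition loss, Σ(batch × LOI) = 49.15 pbw; as yield: glass ÷ batch → 97.60%.

Revised batch per 2000 pbw vitreous product:
  rutile: 130.0 pbw
  alumina: 129.5 pbw
  silica sand: 1131 pbw
  CaSiO3: 200.0 pbw
  Pb3O4: 343.8 pbw
  potash: 114.7 pbw
Total batch = 2049 pbw; LOI loss = 49.15 pbw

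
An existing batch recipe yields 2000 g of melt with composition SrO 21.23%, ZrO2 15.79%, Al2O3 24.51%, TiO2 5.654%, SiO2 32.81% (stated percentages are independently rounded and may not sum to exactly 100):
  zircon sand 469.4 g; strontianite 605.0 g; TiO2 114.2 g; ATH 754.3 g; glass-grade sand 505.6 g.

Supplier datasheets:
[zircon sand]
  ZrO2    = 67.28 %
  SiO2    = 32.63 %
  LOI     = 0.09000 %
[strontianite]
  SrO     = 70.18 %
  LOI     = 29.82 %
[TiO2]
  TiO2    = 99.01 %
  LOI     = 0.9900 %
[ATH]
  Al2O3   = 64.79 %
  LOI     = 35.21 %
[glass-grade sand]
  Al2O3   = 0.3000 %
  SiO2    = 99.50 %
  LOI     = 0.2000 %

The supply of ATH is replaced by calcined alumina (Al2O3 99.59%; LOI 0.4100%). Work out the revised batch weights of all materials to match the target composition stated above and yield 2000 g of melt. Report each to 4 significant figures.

Working values are displayed, rounded to 4 significant figures, between the steps; every computation maintains exact precision through the solve — a single rounding finalizes every reported number. All derived quantities (five oxide percentages, net glass mass, ignition loss, yield, the totals) are computed in exact precision using the weight values for 2000 g of glass as quoted within the problem or the answer.
Per-oxide target masses for 2000 g melt:
  SrO: 21.23% × 2000 = 424.6 g
  ZrO2: 15.79% × 2000 = 315.8 g
  Al2O3: 24.51% × 2000 = 490.2 g
  TiO2: 5.654% × 2000 = 113.1 g
  SiO2: 32.81% × 2000 = 656.2 g
Per-oxide balance check with the batch weights as given, at the basis given (summed amounts equal target values net of answer rounding effects):
  SrO: 605.0·0.7018 = 424.6 g (target 424.6 g)
  ZrO2: 469.4·0.6728 = 315.8 g (target 315.8 g)
  Al2O3: 490.7·0.9959 + 505.6·0.003000 = 490.2 g (target 490.2 g)
  TiO2: 114.2·0.9901 = 113.1 g (target 113.1 g)
  SiO2: 469.4·0.3263 + 505.6·0.9950 = 656.2 g (target 656.2 g)
Consistency of the glass mass: batch Σ − ignition loss = 2000 g (per-oxide target masses sum to 2000 g; with the basis standing at 2000 g — rounding explains the deltas).
Adding the batch up: Σ batch = 2185 g; Σ batch·LOI gives LOI loss = 185.0 g; as yield: glass ÷ batch → 91.53%.

Revised batch per 2000 g melt:
  zircon sand: 469.4 g
  strontianite: 605.0 g
  TiO2: 114.2 g
  calcined alumina: 490.7 g
  glass-grade sand: 505.6 g
Total batch = 2185 g; LOI loss = 185.0 g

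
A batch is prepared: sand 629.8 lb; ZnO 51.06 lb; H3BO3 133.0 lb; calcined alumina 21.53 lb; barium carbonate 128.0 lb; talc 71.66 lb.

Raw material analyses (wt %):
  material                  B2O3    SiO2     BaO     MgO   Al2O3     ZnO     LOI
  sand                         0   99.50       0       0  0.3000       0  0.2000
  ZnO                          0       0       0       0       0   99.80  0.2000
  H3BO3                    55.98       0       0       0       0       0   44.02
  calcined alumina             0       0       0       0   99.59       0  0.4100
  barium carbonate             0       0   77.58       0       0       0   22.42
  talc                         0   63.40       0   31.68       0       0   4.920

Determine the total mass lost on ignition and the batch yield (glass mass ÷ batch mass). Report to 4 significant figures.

LOI loss = 92.22 lb; glass = 942.8 lb; yield = 91.09%

Working values appear rounded to 4 significant figures across the worked steps. All arithmetic keeps exact precision in all steps. Every reported result is rounded just once — all derived quantities (glass mass, the six compositions, yield, LOI, totals) are re-derived at full float precision from the batch weights on 942.8 lb of glass exactly as shown in the question or the answer.
Loss on ignition, line by line:
  sand: 629.8 × 0.002000 = 1.260 lb
  ZnO: 51.06 × 0.002000 = 0.1021 lb
  H3BO3: 133.0 × 0.4402 = 58.55 lb
  calcined alumina: 21.53 × 0.004100 = 0.08827 lb
  barium carbonate: 128.0 × 0.2242 = 28.70 lb
  talc: 71.66 × 0.04920 = 3.526 lb
Total LOI = 92.22 lb
Glass = batch − LOI = 1035 − 92.22 = 942.8 lb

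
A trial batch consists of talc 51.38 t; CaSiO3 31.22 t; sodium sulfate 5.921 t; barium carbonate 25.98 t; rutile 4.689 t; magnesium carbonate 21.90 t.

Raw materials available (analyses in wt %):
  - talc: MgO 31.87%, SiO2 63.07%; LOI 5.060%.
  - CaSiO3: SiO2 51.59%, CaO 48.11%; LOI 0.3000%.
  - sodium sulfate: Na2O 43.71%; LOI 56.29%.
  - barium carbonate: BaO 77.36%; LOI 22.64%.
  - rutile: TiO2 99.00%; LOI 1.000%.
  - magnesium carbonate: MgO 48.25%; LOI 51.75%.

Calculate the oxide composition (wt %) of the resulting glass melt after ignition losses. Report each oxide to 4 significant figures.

Glass mass = 117.8 t (batch 141.1 − LOI 23.29).
Composition: TiO2 3.941%, MgO 22.87%, Na2O 2.197%, BaO 17.06%, SiO2 41.18%, CaO 12.75%

The working math runs at full float precision from first step to last. The intermediate values are printed with 4-significant-digit rounding when written out; each reported result takes just one rounding. The derived quantities (the six compositions, LOI, totals, yield, net glass mass) are recomputed in exact precision starting from the weights for 117.8 t of glass, exactly as printed in question or answer.
Oxide-by-oxide delivered mass:
  TiO2: 4.689·0.9900 = 4.642 t
  MgO: 51.38·0.3187 + 21.90·0.4825 = 26.94 t
  Na2O: 5.921·0.4371 = 2.588 t
  BaO: 25.98·0.7736 = 20.10 t
  SiO2: 51.38·0.6307 + 31.22·0.5159 = 48.51 t
  CaO: 31.22·0.4811 = 15.02 t
LOI: 51.38·0.05060 + 31.22·0.003000 + 5.921·0.5629 + 25.98·0.2264 + 4.689·0.01000 + 21.90·0.5175 = 23.29 t
batch − LOI leaves glass = 141.1 − 23.29 = 117.8 t (= Σ oxide masses)
wt % = oxide mass / glass mass × 100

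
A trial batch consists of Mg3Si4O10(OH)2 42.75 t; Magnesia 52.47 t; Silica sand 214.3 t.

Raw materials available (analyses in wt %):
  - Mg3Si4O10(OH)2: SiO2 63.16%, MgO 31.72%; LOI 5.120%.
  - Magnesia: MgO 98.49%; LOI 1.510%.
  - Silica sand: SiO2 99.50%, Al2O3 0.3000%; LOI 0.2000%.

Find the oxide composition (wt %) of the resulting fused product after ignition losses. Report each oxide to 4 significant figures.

Glass mass = 306.1 t (batch 309.5 − LOI 3.410).
Composition: SiO2 78.48%, MgO 21.31%, Al2O3 0.2100%

In-progress results are rounded to 4 significant digits when displayed — all internal work keeps exact precision in all steps — a single rounding produces every reported result. The derived quantities (the three compositions, ignition loss, yield, glass mass, the totals) are recomputed from the batch weights per 306.1 t of glass in full float precision, as they appear in question or answer.
Oxide-by-oxide delivered mass:
  SiO2: 42.75·0.6316 + 214.3·0.9950 = 240.2 t
  MgO: 42.75·0.3172 + 52.47·0.9849 = 65.24 t
  Al2O3: 214.3·0.003000 = 0.6429 t
LOI: 42.75·0.05120 + 52.47·0.01510 + 214.3·0.002000 = 3.410 t
Glass mass = batch − LOI = 309.5 − 3.410 = 306.1 t (consistent with Σ oxide mass)
oxide / glass × 100 gives the wt %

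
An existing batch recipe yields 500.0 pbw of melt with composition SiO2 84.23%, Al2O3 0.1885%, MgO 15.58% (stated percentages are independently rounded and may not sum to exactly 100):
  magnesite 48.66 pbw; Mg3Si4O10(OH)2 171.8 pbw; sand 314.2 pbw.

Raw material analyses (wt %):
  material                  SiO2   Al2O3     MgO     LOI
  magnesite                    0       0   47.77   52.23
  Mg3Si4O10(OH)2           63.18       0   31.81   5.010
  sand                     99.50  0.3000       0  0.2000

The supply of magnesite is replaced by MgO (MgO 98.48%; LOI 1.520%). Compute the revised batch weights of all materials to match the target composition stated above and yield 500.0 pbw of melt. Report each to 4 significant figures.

Values along the way appear (rounded to four significant figures) in the printout. All arithmetic runs at full float precision from first step to last; each reported number takes just one rounding — the derived quantities, including the yield, the three compositions, totals, glass mass, ignition loss, are carried from the batch weights for 500.0 pbw of glass in exact precision as given in either problem or answer.
Oxide-by-oxide targets in 500.0 pbw melt:
  SiO2: 84.23% × 500.0 = 421.2 pbw
  Al2O3: 0.1885% × 500.0 = 0.9425 pbw
  MgO: 15.58% × 500.0 = 77.90 pbw
Sums-versus-targets review on the weights just shown, under the basis named above (sums match the target masses up to rounding of the answer):
  SiO2: 171.8·0.6318 + 314.2·0.9950 = 421.2 pbw (target 421.2 pbw)
  Al2O3: 314.2·0.003000 = 0.9426 pbw (target 0.9425 pbw)
  MgO: 23.60·0.9848 + 171.8·0.3181 = 77.89 pbw (target 77.90 pbw)
Glass-mass sanity pass: Σ batch − LOI loss = 500.0 pbw (the Σ of target masses is 500.0 pbw; versus the stated basis of 500.0 pbw — rounding explains the deltas).
Batch total: Σ batch = 509.6 pbw; ignition loss, Σ(batch × LOI) = 9.594 pbw; the yield ratio, glass ÷ batch: 98.12%.

Revised batch per 500.0 pbw melt:
  MgO: 23.60 pbw
  Mg3Si4O10(OH)2: 171.8 pbw
  sand: 314.2 pbw
Total batch = 509.6 pbw; LOI loss = 9.594 pbw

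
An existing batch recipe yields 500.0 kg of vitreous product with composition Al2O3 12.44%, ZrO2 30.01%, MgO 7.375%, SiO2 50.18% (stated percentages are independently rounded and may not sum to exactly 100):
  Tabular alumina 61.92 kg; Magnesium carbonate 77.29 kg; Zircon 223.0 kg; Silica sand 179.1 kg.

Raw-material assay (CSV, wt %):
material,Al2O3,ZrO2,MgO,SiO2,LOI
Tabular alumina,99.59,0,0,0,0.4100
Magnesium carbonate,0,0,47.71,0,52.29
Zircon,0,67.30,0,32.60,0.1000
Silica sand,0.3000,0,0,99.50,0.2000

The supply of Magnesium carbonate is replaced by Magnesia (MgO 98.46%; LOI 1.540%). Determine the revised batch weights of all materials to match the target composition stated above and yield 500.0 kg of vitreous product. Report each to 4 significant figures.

Full float precision is carried in all steps — the intermediate values appear rounded to four significant digits as written. Exactly one rounding is applied to every reported figure; all derived quantities are computed at full float precision (yield, ignition loss, four oxide percentages, totals, glass mass) from the batch weights on 500.0 kg of glass as written in question or answer.
Target oxide masses per 500.0 kg vitreous product:
  Al2O3: 12.44% × 500.0 = 62.20 kg
  ZrO2: 30.01% × 500.0 = 150.0 kg
  MgO: 7.375% × 500.0 = 36.88 kg
  SiO2: 50.18% × 500.0 = 250.9 kg
Checking each oxide sum on the weights just shown, for the quoted basis mass (sums match the target masses net of answer rounding effects):
  Al2O3: 61.92·0.9959 + 179.1·0.003000 = 62.20 kg (target 62.20 kg)
  ZrO2: 223.0·0.6730 = 150.1 kg (target 150.0 kg)
  MgO: 37.45·0.9846 = 36.87 kg (target 36.88 kg)
  SiO2: 223.0·0.3260 + 179.1·0.9950 = 250.9 kg (target 250.9 kg)
Mass balance on the glass: the batch minus its LOI: 500.1 kg (summing oxide targets gives 500.0 kg; versus the stated basis of 500.0 kg — deltas are rounding alone).
Adding the batch up: Σ batch = 501.5 kg; LOI removed, Σ of batch·LOI: 1.412 kg; the yield ratio, glass ÷ batch: 99.72%.

Revised batch per 500.0 kg vitreous product:
  Tabular alumina: 61.92 kg
  Magnesia: 37.45 kg
  Zircon: 223.0 kg
  Silica sand: 179.1 kg
Total batch = 501.5 kg; LOI loss = 1.412 kg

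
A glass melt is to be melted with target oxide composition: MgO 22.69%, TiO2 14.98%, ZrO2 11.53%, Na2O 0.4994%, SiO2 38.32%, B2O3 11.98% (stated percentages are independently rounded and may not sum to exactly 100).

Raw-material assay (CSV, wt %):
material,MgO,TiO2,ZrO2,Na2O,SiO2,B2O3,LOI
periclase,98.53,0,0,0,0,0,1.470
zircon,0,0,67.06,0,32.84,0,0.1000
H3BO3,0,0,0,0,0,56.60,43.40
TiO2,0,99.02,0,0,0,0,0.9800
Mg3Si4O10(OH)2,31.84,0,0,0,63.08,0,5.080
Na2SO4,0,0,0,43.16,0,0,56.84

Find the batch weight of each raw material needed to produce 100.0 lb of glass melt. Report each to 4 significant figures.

The intermediate values are displayed rounded to 4 significant digits across the worked steps — all arithmetic maintains full precision at each step. Every reported value sees exactly one rounding; all derived quantities, which include totals, the six compositions, glass mass, LOI, the yield, are carried at exact precision, precisely as stated by problem or answer, from the batch weights per 100.0 lb of glass.
Oxide-by-oxide targets in 100.0 lb glass melt:
  MgO: 22.69% × 100.0 = 22.69 lb
  TiO2: 14.98% × 100.0 = 14.98 lb
  ZrO2: 11.53% × 100.0 = 11.53 lb
  Na2O: 0.4994% × 100.0 = 0.4994 lb
  SiO2: 38.32% × 100.0 = 38.32 lb
  B2O3: 11.98% × 100.0 = 11.98 lb
Sums-versus-targets review with the batch weights as given, per the basis as stated (delivered sums recover each target modulo rounding of the values):
  MgO: 6.290·0.9853 + 51.80·0.3184 = 22.69 lb (target 22.69 lb)
  TiO2: 15.13·0.9902 = 14.98 lb (target 14.98 lb)
  ZrO2: 17.19·0.6706 = 11.53 lb (target 11.53 lb)
  Na2O: 1.157·0.4316 = 0.4994 lb (target 0.4994 lb)
  SiO2: 17.19·0.3284 + 51.80·0.6308 = 38.32 lb (target 38.32 lb)
  B2O3: 21.17·0.5660 = 11.98 lb (target 11.98 lb)
Glass-mass bookkeeping: Σ batch − LOI loss = 100.0 lb (oxide target masses add up to 100.0 lb; versus the stated basis of 100.0 lb — deltas are rounding alone).
Batch grand total — Σ batch = 112.7 lb; loss to ignition Σ batch·LOI = 12.73 lb; yield = glass ÷ total batch = 88.70%.

Batch per 100.0 lb glass melt:
  periclase: 6.290 lb
  zircon: 17.19 lb
  H3BO3: 21.17 lb
  TiO2: 15.13 lb
  Mg3Si4O10(OH)2: 51.80 lb
  Na2SO4: 1.157 lb
Total batch = 112.7 lb; LOI loss = 12.73 lb; yield = 88.70%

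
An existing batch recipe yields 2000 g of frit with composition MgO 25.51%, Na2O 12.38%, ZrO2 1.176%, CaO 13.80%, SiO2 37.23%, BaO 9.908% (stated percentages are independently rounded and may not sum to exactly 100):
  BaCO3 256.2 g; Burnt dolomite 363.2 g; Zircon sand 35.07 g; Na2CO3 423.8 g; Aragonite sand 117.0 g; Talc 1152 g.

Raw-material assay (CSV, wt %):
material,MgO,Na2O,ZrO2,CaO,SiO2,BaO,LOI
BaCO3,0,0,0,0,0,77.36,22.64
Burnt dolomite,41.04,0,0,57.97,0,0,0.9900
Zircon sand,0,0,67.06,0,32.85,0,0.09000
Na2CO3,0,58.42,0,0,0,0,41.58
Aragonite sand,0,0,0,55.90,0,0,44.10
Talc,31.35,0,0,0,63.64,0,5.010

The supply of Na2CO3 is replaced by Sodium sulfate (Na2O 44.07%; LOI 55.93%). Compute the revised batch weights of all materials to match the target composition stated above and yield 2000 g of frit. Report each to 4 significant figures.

Revised batch per 2000 g frit:
  BaCO3: 256.2 g
  Burnt dolomite: 363.2 g
  Zircon sand: 35.07 g
  Sodium sulfate: 561.8 g
  Aragonite sand: 117.0 g
  Talc: 1152 g
Total batch = 2485 g; LOI loss = 485.2 g

Intermediates are displayed rounded to 4 significant figures alongside each step — all internal work carries full float precision end to end. Exactly one rounding goes into every reported result; derived quantities, including glass mass, yield, ignition loss, the totals, the six compositions, are recomputed from the batch weights on 2000 g of glass at full float precision as given in the problem or the answer.
Target masses of each oxide per 2000 g frit:
  MgO: 25.51% × 2000 = 510.2 g
  Na2O: 12.38% × 2000 = 247.6 g
  ZrO2: 1.176% × 2000 = 23.52 g
  CaO: 13.80% × 2000 = 276.0 g
  SiO2: 37.23% × 2000 = 744.6 g
  BaO: 9.908% × 2000 = 198.2 g
Verifying the oxide balance given the weights on record, at the basis given (each sum matches its target mass modulo rounding of the values):
  MgO: 363.2·0.4104 + 1152·0.3135 = 510.2 g (target 510.2 g)
  Na2O: 561.8·0.4407 = 247.6 g (target 247.6 g)
  ZrO2: 35.07·0.6706 = 23.52 g (target 23.52 g)
  CaO: 363.2·0.5797 + 117.0·0.5590 = 276.0 g (target 276.0 g)
  SiO2: 35.07·0.3285 + 1152·0.6364 = 744.7 g (target 744.6 g)
  BaO: 256.2·0.7736 = 198.2 g (target 198.2 g)
The glass-mass cross-check: whole batch net of LOI = 2000 g (summing oxide targets gives 2000 g; against the stated basis, 2000 g — differing by rounding only).
Adding the batch up: Σ batch = 2485 g; Σ batch·LOI gives LOI loss = 485.2 g; yield: glass divided by total = 80.48%.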